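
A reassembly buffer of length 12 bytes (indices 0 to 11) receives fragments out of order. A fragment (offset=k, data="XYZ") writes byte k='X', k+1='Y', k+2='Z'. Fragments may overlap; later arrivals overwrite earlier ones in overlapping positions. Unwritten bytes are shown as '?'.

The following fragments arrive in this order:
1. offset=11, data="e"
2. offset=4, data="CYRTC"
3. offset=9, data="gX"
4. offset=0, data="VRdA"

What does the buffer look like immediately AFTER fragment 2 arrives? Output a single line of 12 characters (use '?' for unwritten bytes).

Fragment 1: offset=11 data="e" -> buffer=???????????e
Fragment 2: offset=4 data="CYRTC" -> buffer=????CYRTC??e

Answer: ????CYRTC??e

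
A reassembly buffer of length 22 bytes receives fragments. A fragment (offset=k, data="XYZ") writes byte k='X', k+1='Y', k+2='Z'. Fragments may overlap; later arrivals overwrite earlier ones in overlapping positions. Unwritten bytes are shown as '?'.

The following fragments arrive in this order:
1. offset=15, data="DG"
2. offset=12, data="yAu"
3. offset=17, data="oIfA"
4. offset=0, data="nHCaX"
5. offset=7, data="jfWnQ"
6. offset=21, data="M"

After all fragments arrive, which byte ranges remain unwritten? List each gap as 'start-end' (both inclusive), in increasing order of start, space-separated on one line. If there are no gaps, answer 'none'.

Fragment 1: offset=15 len=2
Fragment 2: offset=12 len=3
Fragment 3: offset=17 len=4
Fragment 4: offset=0 len=5
Fragment 5: offset=7 len=5
Fragment 6: offset=21 len=1
Gaps: 5-6

Answer: 5-6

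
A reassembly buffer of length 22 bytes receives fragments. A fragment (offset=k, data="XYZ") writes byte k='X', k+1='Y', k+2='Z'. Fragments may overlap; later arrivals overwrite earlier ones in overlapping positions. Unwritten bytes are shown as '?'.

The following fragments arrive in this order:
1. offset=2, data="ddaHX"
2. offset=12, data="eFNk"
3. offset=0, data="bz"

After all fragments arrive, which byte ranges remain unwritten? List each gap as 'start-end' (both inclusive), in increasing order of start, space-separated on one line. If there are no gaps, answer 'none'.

Fragment 1: offset=2 len=5
Fragment 2: offset=12 len=4
Fragment 3: offset=0 len=2
Gaps: 7-11 16-21

Answer: 7-11 16-21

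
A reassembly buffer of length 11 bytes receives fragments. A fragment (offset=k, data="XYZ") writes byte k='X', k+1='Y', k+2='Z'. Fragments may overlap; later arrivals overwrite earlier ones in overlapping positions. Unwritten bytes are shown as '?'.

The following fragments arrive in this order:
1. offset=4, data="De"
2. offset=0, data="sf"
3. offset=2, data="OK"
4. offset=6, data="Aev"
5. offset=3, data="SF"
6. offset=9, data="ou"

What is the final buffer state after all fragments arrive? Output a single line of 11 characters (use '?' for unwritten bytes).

Fragment 1: offset=4 data="De" -> buffer=????De?????
Fragment 2: offset=0 data="sf" -> buffer=sf??De?????
Fragment 3: offset=2 data="OK" -> buffer=sfOKDe?????
Fragment 4: offset=6 data="Aev" -> buffer=sfOKDeAev??
Fragment 5: offset=3 data="SF" -> buffer=sfOSFeAev??
Fragment 6: offset=9 data="ou" -> buffer=sfOSFeAevou

Answer: sfOSFeAevou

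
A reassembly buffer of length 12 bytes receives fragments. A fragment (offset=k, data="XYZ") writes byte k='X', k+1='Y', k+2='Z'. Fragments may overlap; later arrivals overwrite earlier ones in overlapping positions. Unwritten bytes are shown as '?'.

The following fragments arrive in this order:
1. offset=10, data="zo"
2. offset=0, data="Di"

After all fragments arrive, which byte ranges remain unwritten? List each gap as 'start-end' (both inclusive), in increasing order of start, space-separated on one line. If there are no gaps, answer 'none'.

Answer: 2-9

Derivation:
Fragment 1: offset=10 len=2
Fragment 2: offset=0 len=2
Gaps: 2-9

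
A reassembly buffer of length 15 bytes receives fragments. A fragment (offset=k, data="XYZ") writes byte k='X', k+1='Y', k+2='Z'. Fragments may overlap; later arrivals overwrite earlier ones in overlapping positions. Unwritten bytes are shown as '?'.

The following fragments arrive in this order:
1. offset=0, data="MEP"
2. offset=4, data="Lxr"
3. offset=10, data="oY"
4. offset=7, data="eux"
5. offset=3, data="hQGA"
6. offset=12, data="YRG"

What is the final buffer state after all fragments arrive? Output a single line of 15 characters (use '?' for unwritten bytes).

Answer: MEPhQGAeuxoYYRG

Derivation:
Fragment 1: offset=0 data="MEP" -> buffer=MEP????????????
Fragment 2: offset=4 data="Lxr" -> buffer=MEP?Lxr????????
Fragment 3: offset=10 data="oY" -> buffer=MEP?Lxr???oY???
Fragment 4: offset=7 data="eux" -> buffer=MEP?LxreuxoY???
Fragment 5: offset=3 data="hQGA" -> buffer=MEPhQGAeuxoY???
Fragment 6: offset=12 data="YRG" -> buffer=MEPhQGAeuxoYYRG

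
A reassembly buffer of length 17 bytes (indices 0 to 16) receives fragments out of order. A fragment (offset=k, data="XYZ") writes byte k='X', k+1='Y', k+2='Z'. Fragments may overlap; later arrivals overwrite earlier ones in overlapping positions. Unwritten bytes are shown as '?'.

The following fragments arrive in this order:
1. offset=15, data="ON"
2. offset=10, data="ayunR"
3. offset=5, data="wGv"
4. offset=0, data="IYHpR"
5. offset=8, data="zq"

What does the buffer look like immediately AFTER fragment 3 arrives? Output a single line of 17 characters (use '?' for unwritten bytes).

Answer: ?????wGv??ayunRON

Derivation:
Fragment 1: offset=15 data="ON" -> buffer=???????????????ON
Fragment 2: offset=10 data="ayunR" -> buffer=??????????ayunRON
Fragment 3: offset=5 data="wGv" -> buffer=?????wGv??ayunRON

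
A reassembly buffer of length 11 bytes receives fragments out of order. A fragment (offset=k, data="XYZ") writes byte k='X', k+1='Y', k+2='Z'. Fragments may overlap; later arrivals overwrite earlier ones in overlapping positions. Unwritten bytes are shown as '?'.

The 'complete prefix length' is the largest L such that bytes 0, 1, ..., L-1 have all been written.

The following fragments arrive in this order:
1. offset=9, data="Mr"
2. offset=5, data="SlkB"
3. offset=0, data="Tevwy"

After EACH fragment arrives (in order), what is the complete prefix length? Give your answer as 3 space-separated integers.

Answer: 0 0 11

Derivation:
Fragment 1: offset=9 data="Mr" -> buffer=?????????Mr -> prefix_len=0
Fragment 2: offset=5 data="SlkB" -> buffer=?????SlkBMr -> prefix_len=0
Fragment 3: offset=0 data="Tevwy" -> buffer=TevwySlkBMr -> prefix_len=11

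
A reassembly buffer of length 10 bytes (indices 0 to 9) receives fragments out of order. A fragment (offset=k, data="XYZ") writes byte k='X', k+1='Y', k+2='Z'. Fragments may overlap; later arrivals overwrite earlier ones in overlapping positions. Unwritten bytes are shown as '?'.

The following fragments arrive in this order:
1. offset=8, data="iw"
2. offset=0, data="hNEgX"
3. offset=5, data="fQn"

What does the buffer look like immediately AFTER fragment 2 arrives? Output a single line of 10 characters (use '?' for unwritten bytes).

Answer: hNEgX???iw

Derivation:
Fragment 1: offset=8 data="iw" -> buffer=????????iw
Fragment 2: offset=0 data="hNEgX" -> buffer=hNEgX???iw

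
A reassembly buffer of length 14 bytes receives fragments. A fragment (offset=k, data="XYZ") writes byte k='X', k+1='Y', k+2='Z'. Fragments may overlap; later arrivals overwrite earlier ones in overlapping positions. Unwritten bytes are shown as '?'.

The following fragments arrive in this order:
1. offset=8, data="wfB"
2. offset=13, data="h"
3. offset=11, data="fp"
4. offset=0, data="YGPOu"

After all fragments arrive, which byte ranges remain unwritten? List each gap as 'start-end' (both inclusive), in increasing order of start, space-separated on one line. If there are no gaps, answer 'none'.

Fragment 1: offset=8 len=3
Fragment 2: offset=13 len=1
Fragment 3: offset=11 len=2
Fragment 4: offset=0 len=5
Gaps: 5-7

Answer: 5-7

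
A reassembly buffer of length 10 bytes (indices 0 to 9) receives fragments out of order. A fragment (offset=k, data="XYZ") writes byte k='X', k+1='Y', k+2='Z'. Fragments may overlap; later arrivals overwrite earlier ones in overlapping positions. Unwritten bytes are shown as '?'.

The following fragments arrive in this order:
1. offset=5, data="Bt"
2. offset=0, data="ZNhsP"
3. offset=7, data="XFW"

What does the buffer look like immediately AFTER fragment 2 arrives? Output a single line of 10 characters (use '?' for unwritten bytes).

Answer: ZNhsPBt???

Derivation:
Fragment 1: offset=5 data="Bt" -> buffer=?????Bt???
Fragment 2: offset=0 data="ZNhsP" -> buffer=ZNhsPBt???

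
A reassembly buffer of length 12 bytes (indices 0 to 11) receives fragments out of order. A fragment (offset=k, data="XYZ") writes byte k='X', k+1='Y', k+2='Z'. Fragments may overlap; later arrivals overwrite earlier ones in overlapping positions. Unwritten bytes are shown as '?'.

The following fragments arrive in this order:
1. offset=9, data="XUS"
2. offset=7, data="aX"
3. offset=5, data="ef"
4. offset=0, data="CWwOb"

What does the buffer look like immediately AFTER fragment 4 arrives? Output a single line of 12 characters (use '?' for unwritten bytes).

Answer: CWwObefaXXUS

Derivation:
Fragment 1: offset=9 data="XUS" -> buffer=?????????XUS
Fragment 2: offset=7 data="aX" -> buffer=???????aXXUS
Fragment 3: offset=5 data="ef" -> buffer=?????efaXXUS
Fragment 4: offset=0 data="CWwOb" -> buffer=CWwObefaXXUS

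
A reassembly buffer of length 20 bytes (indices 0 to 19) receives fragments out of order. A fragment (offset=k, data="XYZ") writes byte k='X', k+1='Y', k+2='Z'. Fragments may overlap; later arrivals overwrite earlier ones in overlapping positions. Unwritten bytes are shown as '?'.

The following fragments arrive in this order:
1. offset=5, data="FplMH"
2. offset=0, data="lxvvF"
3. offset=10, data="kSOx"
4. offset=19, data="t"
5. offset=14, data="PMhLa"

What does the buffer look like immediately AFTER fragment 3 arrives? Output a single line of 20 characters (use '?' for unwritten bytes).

Fragment 1: offset=5 data="FplMH" -> buffer=?????FplMH??????????
Fragment 2: offset=0 data="lxvvF" -> buffer=lxvvFFplMH??????????
Fragment 3: offset=10 data="kSOx" -> buffer=lxvvFFplMHkSOx??????

Answer: lxvvFFplMHkSOx??????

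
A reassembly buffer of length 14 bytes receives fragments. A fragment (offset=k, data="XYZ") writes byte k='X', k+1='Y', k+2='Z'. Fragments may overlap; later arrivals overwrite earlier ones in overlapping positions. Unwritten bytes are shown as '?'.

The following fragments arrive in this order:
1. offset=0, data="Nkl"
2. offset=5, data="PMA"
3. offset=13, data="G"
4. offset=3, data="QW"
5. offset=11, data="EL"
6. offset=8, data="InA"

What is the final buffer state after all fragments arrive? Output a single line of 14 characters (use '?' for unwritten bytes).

Answer: NklQWPMAInAELG

Derivation:
Fragment 1: offset=0 data="Nkl" -> buffer=Nkl???????????
Fragment 2: offset=5 data="PMA" -> buffer=Nkl??PMA??????
Fragment 3: offset=13 data="G" -> buffer=Nkl??PMA?????G
Fragment 4: offset=3 data="QW" -> buffer=NklQWPMA?????G
Fragment 5: offset=11 data="EL" -> buffer=NklQWPMA???ELG
Fragment 6: offset=8 data="InA" -> buffer=NklQWPMAInAELG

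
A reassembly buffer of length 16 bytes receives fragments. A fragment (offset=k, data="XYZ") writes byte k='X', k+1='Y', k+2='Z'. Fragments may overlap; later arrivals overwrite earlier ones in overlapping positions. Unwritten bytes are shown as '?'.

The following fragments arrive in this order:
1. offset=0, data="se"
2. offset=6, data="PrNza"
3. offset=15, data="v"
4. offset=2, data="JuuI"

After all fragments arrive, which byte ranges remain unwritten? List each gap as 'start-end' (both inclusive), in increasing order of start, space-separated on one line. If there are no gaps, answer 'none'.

Answer: 11-14

Derivation:
Fragment 1: offset=0 len=2
Fragment 2: offset=6 len=5
Fragment 3: offset=15 len=1
Fragment 4: offset=2 len=4
Gaps: 11-14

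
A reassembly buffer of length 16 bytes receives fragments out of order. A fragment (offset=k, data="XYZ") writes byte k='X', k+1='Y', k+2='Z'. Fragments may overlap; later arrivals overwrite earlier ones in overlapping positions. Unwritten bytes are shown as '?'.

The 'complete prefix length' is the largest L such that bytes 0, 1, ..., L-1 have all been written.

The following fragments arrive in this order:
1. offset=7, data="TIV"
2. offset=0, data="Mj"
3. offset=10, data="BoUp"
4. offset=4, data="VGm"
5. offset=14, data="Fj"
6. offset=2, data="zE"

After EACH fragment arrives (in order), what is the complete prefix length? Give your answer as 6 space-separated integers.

Fragment 1: offset=7 data="TIV" -> buffer=???????TIV?????? -> prefix_len=0
Fragment 2: offset=0 data="Mj" -> buffer=Mj?????TIV?????? -> prefix_len=2
Fragment 3: offset=10 data="BoUp" -> buffer=Mj?????TIVBoUp?? -> prefix_len=2
Fragment 4: offset=4 data="VGm" -> buffer=Mj??VGmTIVBoUp?? -> prefix_len=2
Fragment 5: offset=14 data="Fj" -> buffer=Mj??VGmTIVBoUpFj -> prefix_len=2
Fragment 6: offset=2 data="zE" -> buffer=MjzEVGmTIVBoUpFj -> prefix_len=16

Answer: 0 2 2 2 2 16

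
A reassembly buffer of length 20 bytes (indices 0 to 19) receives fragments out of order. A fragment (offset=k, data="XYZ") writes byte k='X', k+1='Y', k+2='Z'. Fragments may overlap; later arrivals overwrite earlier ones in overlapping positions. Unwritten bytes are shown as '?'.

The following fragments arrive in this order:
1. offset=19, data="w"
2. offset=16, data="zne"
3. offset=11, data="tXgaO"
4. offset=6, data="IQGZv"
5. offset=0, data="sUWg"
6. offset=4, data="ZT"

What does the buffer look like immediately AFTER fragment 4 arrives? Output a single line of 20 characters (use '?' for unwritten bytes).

Answer: ??????IQGZvtXgaOznew

Derivation:
Fragment 1: offset=19 data="w" -> buffer=???????????????????w
Fragment 2: offset=16 data="zne" -> buffer=????????????????znew
Fragment 3: offset=11 data="tXgaO" -> buffer=???????????tXgaOznew
Fragment 4: offset=6 data="IQGZv" -> buffer=??????IQGZvtXgaOznew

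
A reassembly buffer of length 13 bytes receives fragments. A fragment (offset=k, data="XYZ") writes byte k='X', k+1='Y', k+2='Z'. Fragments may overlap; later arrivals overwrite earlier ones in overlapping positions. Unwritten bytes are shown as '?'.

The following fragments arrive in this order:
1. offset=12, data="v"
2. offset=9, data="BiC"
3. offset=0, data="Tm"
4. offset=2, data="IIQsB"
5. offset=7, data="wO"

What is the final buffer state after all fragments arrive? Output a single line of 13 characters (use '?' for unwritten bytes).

Answer: TmIIQsBwOBiCv

Derivation:
Fragment 1: offset=12 data="v" -> buffer=????????????v
Fragment 2: offset=9 data="BiC" -> buffer=?????????BiCv
Fragment 3: offset=0 data="Tm" -> buffer=Tm???????BiCv
Fragment 4: offset=2 data="IIQsB" -> buffer=TmIIQsB??BiCv
Fragment 5: offset=7 data="wO" -> buffer=TmIIQsBwOBiCv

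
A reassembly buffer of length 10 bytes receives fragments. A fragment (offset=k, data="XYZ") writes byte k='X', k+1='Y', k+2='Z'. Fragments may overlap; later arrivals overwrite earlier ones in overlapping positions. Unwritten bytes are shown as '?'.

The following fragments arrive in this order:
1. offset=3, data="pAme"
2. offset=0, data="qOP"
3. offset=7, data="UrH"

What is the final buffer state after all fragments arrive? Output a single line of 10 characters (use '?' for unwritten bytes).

Fragment 1: offset=3 data="pAme" -> buffer=???pAme???
Fragment 2: offset=0 data="qOP" -> buffer=qOPpAme???
Fragment 3: offset=7 data="UrH" -> buffer=qOPpAmeUrH

Answer: qOPpAmeUrH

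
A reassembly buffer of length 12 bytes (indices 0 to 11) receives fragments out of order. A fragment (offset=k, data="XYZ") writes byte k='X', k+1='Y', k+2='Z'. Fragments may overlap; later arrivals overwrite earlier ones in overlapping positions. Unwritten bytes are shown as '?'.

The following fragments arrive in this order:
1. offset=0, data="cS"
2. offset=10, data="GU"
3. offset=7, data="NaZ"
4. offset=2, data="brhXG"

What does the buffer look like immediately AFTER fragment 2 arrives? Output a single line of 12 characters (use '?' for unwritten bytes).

Answer: cS????????GU

Derivation:
Fragment 1: offset=0 data="cS" -> buffer=cS??????????
Fragment 2: offset=10 data="GU" -> buffer=cS????????GU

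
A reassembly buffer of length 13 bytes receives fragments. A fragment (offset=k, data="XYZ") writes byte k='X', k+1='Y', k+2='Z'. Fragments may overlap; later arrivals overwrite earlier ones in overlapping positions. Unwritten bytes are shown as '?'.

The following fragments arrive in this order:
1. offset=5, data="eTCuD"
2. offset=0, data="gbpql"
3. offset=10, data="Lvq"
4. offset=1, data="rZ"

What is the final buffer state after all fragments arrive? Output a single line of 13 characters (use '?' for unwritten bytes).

Fragment 1: offset=5 data="eTCuD" -> buffer=?????eTCuD???
Fragment 2: offset=0 data="gbpql" -> buffer=gbpqleTCuD???
Fragment 3: offset=10 data="Lvq" -> buffer=gbpqleTCuDLvq
Fragment 4: offset=1 data="rZ" -> buffer=grZqleTCuDLvq

Answer: grZqleTCuDLvq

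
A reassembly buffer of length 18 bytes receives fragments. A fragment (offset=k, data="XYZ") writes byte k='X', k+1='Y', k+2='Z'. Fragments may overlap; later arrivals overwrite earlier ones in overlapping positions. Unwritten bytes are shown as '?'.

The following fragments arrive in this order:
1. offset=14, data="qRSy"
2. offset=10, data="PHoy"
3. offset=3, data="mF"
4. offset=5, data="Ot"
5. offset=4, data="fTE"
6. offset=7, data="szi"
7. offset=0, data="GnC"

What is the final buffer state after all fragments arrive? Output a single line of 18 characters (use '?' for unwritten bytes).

Fragment 1: offset=14 data="qRSy" -> buffer=??????????????qRSy
Fragment 2: offset=10 data="PHoy" -> buffer=??????????PHoyqRSy
Fragment 3: offset=3 data="mF" -> buffer=???mF?????PHoyqRSy
Fragment 4: offset=5 data="Ot" -> buffer=???mFOt???PHoyqRSy
Fragment 5: offset=4 data="fTE" -> buffer=???mfTE???PHoyqRSy
Fragment 6: offset=7 data="szi" -> buffer=???mfTEsziPHoyqRSy
Fragment 7: offset=0 data="GnC" -> buffer=GnCmfTEsziPHoyqRSy

Answer: GnCmfTEsziPHoyqRSy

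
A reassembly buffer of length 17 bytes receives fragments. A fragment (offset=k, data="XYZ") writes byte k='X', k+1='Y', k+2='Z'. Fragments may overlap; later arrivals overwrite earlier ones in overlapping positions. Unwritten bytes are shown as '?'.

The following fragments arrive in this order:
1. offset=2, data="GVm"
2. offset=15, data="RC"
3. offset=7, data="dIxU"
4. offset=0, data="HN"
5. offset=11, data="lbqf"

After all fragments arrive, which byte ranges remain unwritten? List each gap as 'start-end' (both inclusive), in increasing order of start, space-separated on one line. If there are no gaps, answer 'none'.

Answer: 5-6

Derivation:
Fragment 1: offset=2 len=3
Fragment 2: offset=15 len=2
Fragment 3: offset=7 len=4
Fragment 4: offset=0 len=2
Fragment 5: offset=11 len=4
Gaps: 5-6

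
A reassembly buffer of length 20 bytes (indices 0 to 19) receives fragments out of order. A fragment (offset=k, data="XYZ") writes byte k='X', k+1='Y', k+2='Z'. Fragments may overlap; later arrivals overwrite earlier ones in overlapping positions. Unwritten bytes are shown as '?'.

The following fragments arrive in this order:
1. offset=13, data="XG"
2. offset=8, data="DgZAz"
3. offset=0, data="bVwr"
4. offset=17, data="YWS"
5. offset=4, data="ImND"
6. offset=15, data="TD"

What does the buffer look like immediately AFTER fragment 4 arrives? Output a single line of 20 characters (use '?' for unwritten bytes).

Fragment 1: offset=13 data="XG" -> buffer=?????????????XG?????
Fragment 2: offset=8 data="DgZAz" -> buffer=????????DgZAzXG?????
Fragment 3: offset=0 data="bVwr" -> buffer=bVwr????DgZAzXG?????
Fragment 4: offset=17 data="YWS" -> buffer=bVwr????DgZAzXG??YWS

Answer: bVwr????DgZAzXG??YWS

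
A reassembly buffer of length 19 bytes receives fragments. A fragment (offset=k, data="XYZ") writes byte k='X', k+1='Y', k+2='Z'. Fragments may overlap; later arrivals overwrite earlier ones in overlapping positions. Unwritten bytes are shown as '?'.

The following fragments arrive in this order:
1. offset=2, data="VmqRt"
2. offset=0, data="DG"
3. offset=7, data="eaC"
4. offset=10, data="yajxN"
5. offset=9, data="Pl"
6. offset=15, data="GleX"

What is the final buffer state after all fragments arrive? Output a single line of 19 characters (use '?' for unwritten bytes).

Fragment 1: offset=2 data="VmqRt" -> buffer=??VmqRt????????????
Fragment 2: offset=0 data="DG" -> buffer=DGVmqRt????????????
Fragment 3: offset=7 data="eaC" -> buffer=DGVmqRteaC?????????
Fragment 4: offset=10 data="yajxN" -> buffer=DGVmqRteaCyajxN????
Fragment 5: offset=9 data="Pl" -> buffer=DGVmqRteaPlajxN????
Fragment 6: offset=15 data="GleX" -> buffer=DGVmqRteaPlajxNGleX

Answer: DGVmqRteaPlajxNGleX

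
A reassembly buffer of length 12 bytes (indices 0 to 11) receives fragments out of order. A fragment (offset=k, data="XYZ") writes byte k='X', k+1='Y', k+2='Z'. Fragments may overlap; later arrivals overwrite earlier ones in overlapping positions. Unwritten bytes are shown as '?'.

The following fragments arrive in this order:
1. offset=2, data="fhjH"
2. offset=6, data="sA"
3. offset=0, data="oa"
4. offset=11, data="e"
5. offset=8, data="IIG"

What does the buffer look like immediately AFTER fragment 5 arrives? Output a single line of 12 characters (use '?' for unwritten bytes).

Fragment 1: offset=2 data="fhjH" -> buffer=??fhjH??????
Fragment 2: offset=6 data="sA" -> buffer=??fhjHsA????
Fragment 3: offset=0 data="oa" -> buffer=oafhjHsA????
Fragment 4: offset=11 data="e" -> buffer=oafhjHsA???e
Fragment 5: offset=8 data="IIG" -> buffer=oafhjHsAIIGe

Answer: oafhjHsAIIGe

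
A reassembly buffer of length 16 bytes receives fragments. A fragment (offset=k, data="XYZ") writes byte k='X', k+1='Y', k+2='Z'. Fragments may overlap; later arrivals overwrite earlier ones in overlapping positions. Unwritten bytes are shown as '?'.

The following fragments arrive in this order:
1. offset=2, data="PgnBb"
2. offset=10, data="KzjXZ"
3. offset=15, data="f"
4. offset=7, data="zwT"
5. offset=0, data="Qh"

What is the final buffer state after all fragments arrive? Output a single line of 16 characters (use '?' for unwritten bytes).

Answer: QhPgnBbzwTKzjXZf

Derivation:
Fragment 1: offset=2 data="PgnBb" -> buffer=??PgnBb?????????
Fragment 2: offset=10 data="KzjXZ" -> buffer=??PgnBb???KzjXZ?
Fragment 3: offset=15 data="f" -> buffer=??PgnBb???KzjXZf
Fragment 4: offset=7 data="zwT" -> buffer=??PgnBbzwTKzjXZf
Fragment 5: offset=0 data="Qh" -> buffer=QhPgnBbzwTKzjXZf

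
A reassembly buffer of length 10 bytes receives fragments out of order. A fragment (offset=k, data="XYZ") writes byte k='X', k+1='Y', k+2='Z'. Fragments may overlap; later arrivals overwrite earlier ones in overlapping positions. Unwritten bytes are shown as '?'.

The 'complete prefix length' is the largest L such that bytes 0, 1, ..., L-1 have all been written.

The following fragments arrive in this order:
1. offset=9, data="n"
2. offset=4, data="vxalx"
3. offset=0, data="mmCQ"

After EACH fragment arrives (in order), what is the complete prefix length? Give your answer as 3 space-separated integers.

Answer: 0 0 10

Derivation:
Fragment 1: offset=9 data="n" -> buffer=?????????n -> prefix_len=0
Fragment 2: offset=4 data="vxalx" -> buffer=????vxalxn -> prefix_len=0
Fragment 3: offset=0 data="mmCQ" -> buffer=mmCQvxalxn -> prefix_len=10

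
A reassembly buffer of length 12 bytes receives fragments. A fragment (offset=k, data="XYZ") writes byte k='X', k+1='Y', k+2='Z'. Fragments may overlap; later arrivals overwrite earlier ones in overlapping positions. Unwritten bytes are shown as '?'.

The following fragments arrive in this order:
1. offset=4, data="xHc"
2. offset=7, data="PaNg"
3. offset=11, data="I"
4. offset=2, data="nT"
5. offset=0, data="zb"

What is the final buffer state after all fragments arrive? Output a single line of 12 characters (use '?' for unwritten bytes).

Answer: zbnTxHcPaNgI

Derivation:
Fragment 1: offset=4 data="xHc" -> buffer=????xHc?????
Fragment 2: offset=7 data="PaNg" -> buffer=????xHcPaNg?
Fragment 3: offset=11 data="I" -> buffer=????xHcPaNgI
Fragment 4: offset=2 data="nT" -> buffer=??nTxHcPaNgI
Fragment 5: offset=0 data="zb" -> buffer=zbnTxHcPaNgI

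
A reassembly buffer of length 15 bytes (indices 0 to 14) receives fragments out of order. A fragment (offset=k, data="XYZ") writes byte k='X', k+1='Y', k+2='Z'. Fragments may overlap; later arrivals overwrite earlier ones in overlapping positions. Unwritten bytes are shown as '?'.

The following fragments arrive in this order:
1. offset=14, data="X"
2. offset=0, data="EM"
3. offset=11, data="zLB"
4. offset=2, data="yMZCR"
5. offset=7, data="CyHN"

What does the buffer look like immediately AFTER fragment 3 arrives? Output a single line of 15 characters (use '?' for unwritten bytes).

Answer: EM?????????zLBX

Derivation:
Fragment 1: offset=14 data="X" -> buffer=??????????????X
Fragment 2: offset=0 data="EM" -> buffer=EM????????????X
Fragment 3: offset=11 data="zLB" -> buffer=EM?????????zLBX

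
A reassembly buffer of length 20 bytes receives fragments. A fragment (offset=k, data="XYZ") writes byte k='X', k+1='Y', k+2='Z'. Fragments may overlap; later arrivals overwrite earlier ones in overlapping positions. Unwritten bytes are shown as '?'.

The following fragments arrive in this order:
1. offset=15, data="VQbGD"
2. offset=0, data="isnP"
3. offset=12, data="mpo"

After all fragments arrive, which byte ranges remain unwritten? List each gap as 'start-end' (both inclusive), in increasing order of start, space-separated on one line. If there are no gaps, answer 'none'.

Fragment 1: offset=15 len=5
Fragment 2: offset=0 len=4
Fragment 3: offset=12 len=3
Gaps: 4-11

Answer: 4-11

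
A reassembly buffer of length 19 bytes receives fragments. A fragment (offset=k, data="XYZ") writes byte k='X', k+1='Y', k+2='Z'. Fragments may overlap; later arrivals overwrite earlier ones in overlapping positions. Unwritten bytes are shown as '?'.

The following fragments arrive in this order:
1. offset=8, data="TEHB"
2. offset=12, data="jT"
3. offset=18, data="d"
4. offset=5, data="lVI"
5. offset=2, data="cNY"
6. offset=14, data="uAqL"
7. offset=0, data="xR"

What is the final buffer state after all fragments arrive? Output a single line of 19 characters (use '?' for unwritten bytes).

Answer: xRcNYlVITEHBjTuAqLd

Derivation:
Fragment 1: offset=8 data="TEHB" -> buffer=????????TEHB???????
Fragment 2: offset=12 data="jT" -> buffer=????????TEHBjT?????
Fragment 3: offset=18 data="d" -> buffer=????????TEHBjT????d
Fragment 4: offset=5 data="lVI" -> buffer=?????lVITEHBjT????d
Fragment 5: offset=2 data="cNY" -> buffer=??cNYlVITEHBjT????d
Fragment 6: offset=14 data="uAqL" -> buffer=??cNYlVITEHBjTuAqLd
Fragment 7: offset=0 data="xR" -> buffer=xRcNYlVITEHBjTuAqLd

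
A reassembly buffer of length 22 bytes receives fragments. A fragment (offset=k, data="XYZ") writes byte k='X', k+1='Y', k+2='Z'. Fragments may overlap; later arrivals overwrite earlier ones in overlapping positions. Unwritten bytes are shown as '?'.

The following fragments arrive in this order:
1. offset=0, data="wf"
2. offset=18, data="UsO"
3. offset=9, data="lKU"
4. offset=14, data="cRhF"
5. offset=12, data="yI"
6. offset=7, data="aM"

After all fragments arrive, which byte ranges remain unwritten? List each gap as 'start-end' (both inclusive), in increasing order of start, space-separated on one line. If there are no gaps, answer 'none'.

Fragment 1: offset=0 len=2
Fragment 2: offset=18 len=3
Fragment 3: offset=9 len=3
Fragment 4: offset=14 len=4
Fragment 5: offset=12 len=2
Fragment 6: offset=7 len=2
Gaps: 2-6 21-21

Answer: 2-6 21-21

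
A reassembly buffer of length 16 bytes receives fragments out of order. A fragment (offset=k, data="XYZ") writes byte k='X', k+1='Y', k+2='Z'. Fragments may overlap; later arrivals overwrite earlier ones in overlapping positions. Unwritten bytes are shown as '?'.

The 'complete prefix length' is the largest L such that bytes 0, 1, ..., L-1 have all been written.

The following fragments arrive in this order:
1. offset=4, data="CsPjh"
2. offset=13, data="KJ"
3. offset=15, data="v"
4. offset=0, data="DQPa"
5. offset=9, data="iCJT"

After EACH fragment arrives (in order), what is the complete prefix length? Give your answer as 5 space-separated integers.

Answer: 0 0 0 9 16

Derivation:
Fragment 1: offset=4 data="CsPjh" -> buffer=????CsPjh??????? -> prefix_len=0
Fragment 2: offset=13 data="KJ" -> buffer=????CsPjh????KJ? -> prefix_len=0
Fragment 3: offset=15 data="v" -> buffer=????CsPjh????KJv -> prefix_len=0
Fragment 4: offset=0 data="DQPa" -> buffer=DQPaCsPjh????KJv -> prefix_len=9
Fragment 5: offset=9 data="iCJT" -> buffer=DQPaCsPjhiCJTKJv -> prefix_len=16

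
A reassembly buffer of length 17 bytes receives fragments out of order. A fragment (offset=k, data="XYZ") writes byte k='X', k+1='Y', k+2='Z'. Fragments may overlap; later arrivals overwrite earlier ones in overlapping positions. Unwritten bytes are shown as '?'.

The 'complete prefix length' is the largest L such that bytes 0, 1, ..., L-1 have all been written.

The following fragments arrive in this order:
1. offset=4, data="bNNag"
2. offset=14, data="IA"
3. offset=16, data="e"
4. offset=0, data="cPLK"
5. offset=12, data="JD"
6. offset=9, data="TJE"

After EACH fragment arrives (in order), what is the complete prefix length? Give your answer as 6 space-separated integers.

Fragment 1: offset=4 data="bNNag" -> buffer=????bNNag???????? -> prefix_len=0
Fragment 2: offset=14 data="IA" -> buffer=????bNNag?????IA? -> prefix_len=0
Fragment 3: offset=16 data="e" -> buffer=????bNNag?????IAe -> prefix_len=0
Fragment 4: offset=0 data="cPLK" -> buffer=cPLKbNNag?????IAe -> prefix_len=9
Fragment 5: offset=12 data="JD" -> buffer=cPLKbNNag???JDIAe -> prefix_len=9
Fragment 6: offset=9 data="TJE" -> buffer=cPLKbNNagTJEJDIAe -> prefix_len=17

Answer: 0 0 0 9 9 17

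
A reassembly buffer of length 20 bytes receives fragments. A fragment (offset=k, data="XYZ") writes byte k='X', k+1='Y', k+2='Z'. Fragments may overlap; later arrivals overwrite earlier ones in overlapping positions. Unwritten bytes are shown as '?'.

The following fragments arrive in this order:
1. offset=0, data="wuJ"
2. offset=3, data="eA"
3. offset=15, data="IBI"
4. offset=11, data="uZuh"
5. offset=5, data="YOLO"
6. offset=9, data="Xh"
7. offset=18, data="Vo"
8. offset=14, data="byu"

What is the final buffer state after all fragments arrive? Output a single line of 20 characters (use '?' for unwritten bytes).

Fragment 1: offset=0 data="wuJ" -> buffer=wuJ?????????????????
Fragment 2: offset=3 data="eA" -> buffer=wuJeA???????????????
Fragment 3: offset=15 data="IBI" -> buffer=wuJeA??????????IBI??
Fragment 4: offset=11 data="uZuh" -> buffer=wuJeA??????uZuhIBI??
Fragment 5: offset=5 data="YOLO" -> buffer=wuJeAYOLO??uZuhIBI??
Fragment 6: offset=9 data="Xh" -> buffer=wuJeAYOLOXhuZuhIBI??
Fragment 7: offset=18 data="Vo" -> buffer=wuJeAYOLOXhuZuhIBIVo
Fragment 8: offset=14 data="byu" -> buffer=wuJeAYOLOXhuZubyuIVo

Answer: wuJeAYOLOXhuZubyuIVo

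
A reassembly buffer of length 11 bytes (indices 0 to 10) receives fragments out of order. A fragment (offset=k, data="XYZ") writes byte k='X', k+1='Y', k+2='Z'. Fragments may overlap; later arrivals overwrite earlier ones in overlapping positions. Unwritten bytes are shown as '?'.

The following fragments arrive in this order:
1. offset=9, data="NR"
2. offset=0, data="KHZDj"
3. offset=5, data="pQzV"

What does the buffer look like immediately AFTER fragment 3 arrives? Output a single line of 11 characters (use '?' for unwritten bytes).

Answer: KHZDjpQzVNR

Derivation:
Fragment 1: offset=9 data="NR" -> buffer=?????????NR
Fragment 2: offset=0 data="KHZDj" -> buffer=KHZDj????NR
Fragment 3: offset=5 data="pQzV" -> buffer=KHZDjpQzVNR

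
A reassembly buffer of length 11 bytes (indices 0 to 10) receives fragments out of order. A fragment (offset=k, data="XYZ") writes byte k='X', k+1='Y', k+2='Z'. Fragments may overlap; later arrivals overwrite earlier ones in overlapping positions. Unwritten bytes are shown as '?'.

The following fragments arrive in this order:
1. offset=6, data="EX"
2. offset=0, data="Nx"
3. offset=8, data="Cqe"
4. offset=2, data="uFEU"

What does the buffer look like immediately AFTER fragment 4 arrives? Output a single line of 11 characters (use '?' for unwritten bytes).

Fragment 1: offset=6 data="EX" -> buffer=??????EX???
Fragment 2: offset=0 data="Nx" -> buffer=Nx????EX???
Fragment 3: offset=8 data="Cqe" -> buffer=Nx????EXCqe
Fragment 4: offset=2 data="uFEU" -> buffer=NxuFEUEXCqe

Answer: NxuFEUEXCqe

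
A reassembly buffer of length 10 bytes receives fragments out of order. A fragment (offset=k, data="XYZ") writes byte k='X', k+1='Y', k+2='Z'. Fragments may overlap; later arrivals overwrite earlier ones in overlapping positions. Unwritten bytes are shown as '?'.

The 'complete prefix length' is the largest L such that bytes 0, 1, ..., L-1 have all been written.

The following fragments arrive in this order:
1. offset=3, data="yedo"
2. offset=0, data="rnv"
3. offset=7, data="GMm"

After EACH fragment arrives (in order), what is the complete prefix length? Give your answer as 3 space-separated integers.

Answer: 0 7 10

Derivation:
Fragment 1: offset=3 data="yedo" -> buffer=???yedo??? -> prefix_len=0
Fragment 2: offset=0 data="rnv" -> buffer=rnvyedo??? -> prefix_len=7
Fragment 3: offset=7 data="GMm" -> buffer=rnvyedoGMm -> prefix_len=10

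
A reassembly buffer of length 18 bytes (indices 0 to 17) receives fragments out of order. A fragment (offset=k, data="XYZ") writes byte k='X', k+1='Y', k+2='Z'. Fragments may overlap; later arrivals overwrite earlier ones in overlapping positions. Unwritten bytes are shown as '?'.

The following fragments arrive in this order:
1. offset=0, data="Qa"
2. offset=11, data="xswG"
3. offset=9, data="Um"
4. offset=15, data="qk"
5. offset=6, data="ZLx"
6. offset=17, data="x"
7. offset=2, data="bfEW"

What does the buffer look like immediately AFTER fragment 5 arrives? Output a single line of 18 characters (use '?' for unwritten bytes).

Answer: Qa????ZLxUmxswGqk?

Derivation:
Fragment 1: offset=0 data="Qa" -> buffer=Qa????????????????
Fragment 2: offset=11 data="xswG" -> buffer=Qa?????????xswG???
Fragment 3: offset=9 data="Um" -> buffer=Qa???????UmxswG???
Fragment 4: offset=15 data="qk" -> buffer=Qa???????UmxswGqk?
Fragment 5: offset=6 data="ZLx" -> buffer=Qa????ZLxUmxswGqk?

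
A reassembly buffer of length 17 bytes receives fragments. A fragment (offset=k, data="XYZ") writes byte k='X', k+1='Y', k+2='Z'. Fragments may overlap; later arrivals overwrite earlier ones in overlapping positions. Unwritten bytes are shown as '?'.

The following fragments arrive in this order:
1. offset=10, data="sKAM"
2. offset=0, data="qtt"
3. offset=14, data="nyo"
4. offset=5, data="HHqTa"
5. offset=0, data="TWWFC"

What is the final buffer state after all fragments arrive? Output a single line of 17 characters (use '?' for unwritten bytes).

Fragment 1: offset=10 data="sKAM" -> buffer=??????????sKAM???
Fragment 2: offset=0 data="qtt" -> buffer=qtt???????sKAM???
Fragment 3: offset=14 data="nyo" -> buffer=qtt???????sKAMnyo
Fragment 4: offset=5 data="HHqTa" -> buffer=qtt??HHqTasKAMnyo
Fragment 5: offset=0 data="TWWFC" -> buffer=TWWFCHHqTasKAMnyo

Answer: TWWFCHHqTasKAMnyo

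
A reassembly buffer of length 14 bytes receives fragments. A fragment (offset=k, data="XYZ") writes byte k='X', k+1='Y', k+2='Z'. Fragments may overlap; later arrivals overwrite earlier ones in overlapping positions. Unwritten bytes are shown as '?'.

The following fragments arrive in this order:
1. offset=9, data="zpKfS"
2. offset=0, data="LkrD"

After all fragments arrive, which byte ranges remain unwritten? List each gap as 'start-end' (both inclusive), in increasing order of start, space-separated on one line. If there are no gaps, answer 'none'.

Fragment 1: offset=9 len=5
Fragment 2: offset=0 len=4
Gaps: 4-8

Answer: 4-8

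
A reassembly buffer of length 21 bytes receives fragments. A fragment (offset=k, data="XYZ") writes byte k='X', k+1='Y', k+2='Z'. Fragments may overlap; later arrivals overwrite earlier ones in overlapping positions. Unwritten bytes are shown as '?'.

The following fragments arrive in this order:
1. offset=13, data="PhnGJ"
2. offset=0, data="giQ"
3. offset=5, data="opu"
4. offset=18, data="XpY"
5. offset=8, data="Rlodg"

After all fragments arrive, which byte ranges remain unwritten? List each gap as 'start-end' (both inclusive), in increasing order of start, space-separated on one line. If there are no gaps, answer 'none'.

Fragment 1: offset=13 len=5
Fragment 2: offset=0 len=3
Fragment 3: offset=5 len=3
Fragment 4: offset=18 len=3
Fragment 5: offset=8 len=5
Gaps: 3-4

Answer: 3-4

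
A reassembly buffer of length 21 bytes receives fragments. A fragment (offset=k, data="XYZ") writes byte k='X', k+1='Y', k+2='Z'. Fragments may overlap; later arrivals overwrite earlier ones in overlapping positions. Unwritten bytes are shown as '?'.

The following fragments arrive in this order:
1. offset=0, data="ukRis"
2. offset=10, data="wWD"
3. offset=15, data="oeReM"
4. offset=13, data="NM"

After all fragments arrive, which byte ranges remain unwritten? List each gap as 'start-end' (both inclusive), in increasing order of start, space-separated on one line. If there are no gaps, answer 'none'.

Answer: 5-9 20-20

Derivation:
Fragment 1: offset=0 len=5
Fragment 2: offset=10 len=3
Fragment 3: offset=15 len=5
Fragment 4: offset=13 len=2
Gaps: 5-9 20-20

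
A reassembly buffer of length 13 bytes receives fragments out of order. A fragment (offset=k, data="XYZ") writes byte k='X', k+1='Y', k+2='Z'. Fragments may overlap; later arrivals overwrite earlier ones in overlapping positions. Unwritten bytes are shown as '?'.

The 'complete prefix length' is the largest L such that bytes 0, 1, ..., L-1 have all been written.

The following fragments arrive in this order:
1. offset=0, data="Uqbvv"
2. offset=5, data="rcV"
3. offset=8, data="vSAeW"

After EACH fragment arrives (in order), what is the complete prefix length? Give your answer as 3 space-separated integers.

Fragment 1: offset=0 data="Uqbvv" -> buffer=Uqbvv???????? -> prefix_len=5
Fragment 2: offset=5 data="rcV" -> buffer=UqbvvrcV????? -> prefix_len=8
Fragment 3: offset=8 data="vSAeW" -> buffer=UqbvvrcVvSAeW -> prefix_len=13

Answer: 5 8 13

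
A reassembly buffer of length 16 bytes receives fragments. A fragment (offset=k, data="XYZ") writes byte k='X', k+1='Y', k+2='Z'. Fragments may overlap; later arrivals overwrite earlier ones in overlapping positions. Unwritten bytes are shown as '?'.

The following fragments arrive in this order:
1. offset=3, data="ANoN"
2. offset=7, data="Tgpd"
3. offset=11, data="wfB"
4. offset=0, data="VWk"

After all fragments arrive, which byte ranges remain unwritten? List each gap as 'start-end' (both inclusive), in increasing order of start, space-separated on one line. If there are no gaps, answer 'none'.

Answer: 14-15

Derivation:
Fragment 1: offset=3 len=4
Fragment 2: offset=7 len=4
Fragment 3: offset=11 len=3
Fragment 4: offset=0 len=3
Gaps: 14-15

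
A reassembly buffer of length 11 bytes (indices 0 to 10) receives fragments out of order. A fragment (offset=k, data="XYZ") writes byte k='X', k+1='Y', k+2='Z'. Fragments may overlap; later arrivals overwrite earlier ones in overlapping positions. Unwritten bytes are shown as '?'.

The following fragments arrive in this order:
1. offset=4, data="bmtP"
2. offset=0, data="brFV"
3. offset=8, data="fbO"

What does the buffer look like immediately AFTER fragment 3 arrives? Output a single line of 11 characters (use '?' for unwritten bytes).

Fragment 1: offset=4 data="bmtP" -> buffer=????bmtP???
Fragment 2: offset=0 data="brFV" -> buffer=brFVbmtP???
Fragment 3: offset=8 data="fbO" -> buffer=brFVbmtPfbO

Answer: brFVbmtPfbO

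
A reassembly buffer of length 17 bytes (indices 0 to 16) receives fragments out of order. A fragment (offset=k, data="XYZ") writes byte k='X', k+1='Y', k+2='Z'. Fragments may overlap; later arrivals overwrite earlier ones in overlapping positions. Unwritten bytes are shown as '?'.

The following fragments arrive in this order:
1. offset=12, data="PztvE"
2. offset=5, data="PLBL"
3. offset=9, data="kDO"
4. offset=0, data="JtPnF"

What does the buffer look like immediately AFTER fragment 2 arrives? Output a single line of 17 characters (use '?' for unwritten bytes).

Fragment 1: offset=12 data="PztvE" -> buffer=????????????PztvE
Fragment 2: offset=5 data="PLBL" -> buffer=?????PLBL???PztvE

Answer: ?????PLBL???PztvE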